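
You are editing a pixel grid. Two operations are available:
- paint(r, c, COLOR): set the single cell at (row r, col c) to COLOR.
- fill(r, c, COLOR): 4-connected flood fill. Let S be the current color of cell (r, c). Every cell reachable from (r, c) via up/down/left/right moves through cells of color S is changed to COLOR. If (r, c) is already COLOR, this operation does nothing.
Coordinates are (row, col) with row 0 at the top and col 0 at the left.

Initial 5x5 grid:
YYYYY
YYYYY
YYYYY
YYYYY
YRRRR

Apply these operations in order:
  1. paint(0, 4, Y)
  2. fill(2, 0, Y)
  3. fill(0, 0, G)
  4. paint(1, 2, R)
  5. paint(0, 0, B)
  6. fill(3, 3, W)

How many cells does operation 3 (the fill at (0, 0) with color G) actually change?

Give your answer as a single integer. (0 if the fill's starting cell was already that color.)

Answer: 21

Derivation:
After op 1 paint(0,4,Y):
YYYYY
YYYYY
YYYYY
YYYYY
YRRRR
After op 2 fill(2,0,Y) [0 cells changed]:
YYYYY
YYYYY
YYYYY
YYYYY
YRRRR
After op 3 fill(0,0,G) [21 cells changed]:
GGGGG
GGGGG
GGGGG
GGGGG
GRRRR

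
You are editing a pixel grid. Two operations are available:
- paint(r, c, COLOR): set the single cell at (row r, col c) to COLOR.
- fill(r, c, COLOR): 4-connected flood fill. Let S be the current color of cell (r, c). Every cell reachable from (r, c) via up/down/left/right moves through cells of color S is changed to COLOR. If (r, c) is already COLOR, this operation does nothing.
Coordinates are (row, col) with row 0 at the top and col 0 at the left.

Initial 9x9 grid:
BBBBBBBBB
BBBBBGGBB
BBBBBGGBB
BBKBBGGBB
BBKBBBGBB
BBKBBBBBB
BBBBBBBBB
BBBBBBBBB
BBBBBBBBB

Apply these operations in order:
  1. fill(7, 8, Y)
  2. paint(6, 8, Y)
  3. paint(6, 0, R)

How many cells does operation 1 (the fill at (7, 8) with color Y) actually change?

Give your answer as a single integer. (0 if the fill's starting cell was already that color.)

Answer: 71

Derivation:
After op 1 fill(7,8,Y) [71 cells changed]:
YYYYYYYYY
YYYYYGGYY
YYYYYGGYY
YYKYYGGYY
YYKYYYGYY
YYKYYYYYY
YYYYYYYYY
YYYYYYYYY
YYYYYYYYY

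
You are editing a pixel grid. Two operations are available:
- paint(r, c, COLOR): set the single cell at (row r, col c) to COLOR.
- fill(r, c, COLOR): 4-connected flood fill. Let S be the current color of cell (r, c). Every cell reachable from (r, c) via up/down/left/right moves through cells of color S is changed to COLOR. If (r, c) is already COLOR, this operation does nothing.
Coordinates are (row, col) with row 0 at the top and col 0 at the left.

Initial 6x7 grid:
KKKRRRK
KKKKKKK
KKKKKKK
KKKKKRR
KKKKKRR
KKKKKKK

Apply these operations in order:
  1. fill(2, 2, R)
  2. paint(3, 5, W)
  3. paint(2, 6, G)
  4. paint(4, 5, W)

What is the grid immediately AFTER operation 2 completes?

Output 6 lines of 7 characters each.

After op 1 fill(2,2,R) [35 cells changed]:
RRRRRRR
RRRRRRR
RRRRRRR
RRRRRRR
RRRRRRR
RRRRRRR
After op 2 paint(3,5,W):
RRRRRRR
RRRRRRR
RRRRRRR
RRRRRWR
RRRRRRR
RRRRRRR

Answer: RRRRRRR
RRRRRRR
RRRRRRR
RRRRRWR
RRRRRRR
RRRRRRR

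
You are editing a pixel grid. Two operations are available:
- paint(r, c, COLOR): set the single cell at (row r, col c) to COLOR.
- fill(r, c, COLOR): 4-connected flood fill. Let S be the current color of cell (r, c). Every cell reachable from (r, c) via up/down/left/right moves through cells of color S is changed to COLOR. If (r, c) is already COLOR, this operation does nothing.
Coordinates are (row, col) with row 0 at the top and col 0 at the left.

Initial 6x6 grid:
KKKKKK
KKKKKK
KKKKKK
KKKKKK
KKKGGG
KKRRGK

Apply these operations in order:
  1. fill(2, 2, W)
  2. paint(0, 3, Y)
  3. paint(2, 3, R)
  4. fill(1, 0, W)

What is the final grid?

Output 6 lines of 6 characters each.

After op 1 fill(2,2,W) [29 cells changed]:
WWWWWW
WWWWWW
WWWWWW
WWWWWW
WWWGGG
WWRRGK
After op 2 paint(0,3,Y):
WWWYWW
WWWWWW
WWWWWW
WWWWWW
WWWGGG
WWRRGK
After op 3 paint(2,3,R):
WWWYWW
WWWWWW
WWWRWW
WWWWWW
WWWGGG
WWRRGK
After op 4 fill(1,0,W) [0 cells changed]:
WWWYWW
WWWWWW
WWWRWW
WWWWWW
WWWGGG
WWRRGK

Answer: WWWYWW
WWWWWW
WWWRWW
WWWWWW
WWWGGG
WWRRGK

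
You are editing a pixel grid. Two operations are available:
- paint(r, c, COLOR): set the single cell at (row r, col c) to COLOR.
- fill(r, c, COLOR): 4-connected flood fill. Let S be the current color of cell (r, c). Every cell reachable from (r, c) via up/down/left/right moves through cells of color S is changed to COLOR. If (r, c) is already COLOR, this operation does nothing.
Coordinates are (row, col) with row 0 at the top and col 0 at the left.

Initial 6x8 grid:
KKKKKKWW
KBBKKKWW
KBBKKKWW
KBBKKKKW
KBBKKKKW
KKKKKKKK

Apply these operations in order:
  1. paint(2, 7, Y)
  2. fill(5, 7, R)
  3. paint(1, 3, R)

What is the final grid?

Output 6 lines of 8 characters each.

After op 1 paint(2,7,Y):
KKKKKKWW
KBBKKKWW
KBBKKKWY
KBBKKKKW
KBBKKKKW
KKKKKKKK
After op 2 fill(5,7,R) [32 cells changed]:
RRRRRRWW
RBBRRRWW
RBBRRRWY
RBBRRRRW
RBBRRRRW
RRRRRRRR
After op 3 paint(1,3,R):
RRRRRRWW
RBBRRRWW
RBBRRRWY
RBBRRRRW
RBBRRRRW
RRRRRRRR

Answer: RRRRRRWW
RBBRRRWW
RBBRRRWY
RBBRRRRW
RBBRRRRW
RRRRRRRR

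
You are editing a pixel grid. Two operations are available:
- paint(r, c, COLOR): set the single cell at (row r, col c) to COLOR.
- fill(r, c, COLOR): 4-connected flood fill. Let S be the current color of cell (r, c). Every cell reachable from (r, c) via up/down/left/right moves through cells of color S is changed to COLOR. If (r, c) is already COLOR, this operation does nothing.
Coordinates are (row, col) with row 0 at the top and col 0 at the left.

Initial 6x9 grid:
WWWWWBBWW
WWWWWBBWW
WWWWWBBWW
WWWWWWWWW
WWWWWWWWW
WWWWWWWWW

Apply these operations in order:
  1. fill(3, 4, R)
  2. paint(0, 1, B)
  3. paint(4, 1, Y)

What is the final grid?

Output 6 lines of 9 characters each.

After op 1 fill(3,4,R) [48 cells changed]:
RRRRRBBRR
RRRRRBBRR
RRRRRBBRR
RRRRRRRRR
RRRRRRRRR
RRRRRRRRR
After op 2 paint(0,1,B):
RBRRRBBRR
RRRRRBBRR
RRRRRBBRR
RRRRRRRRR
RRRRRRRRR
RRRRRRRRR
After op 3 paint(4,1,Y):
RBRRRBBRR
RRRRRBBRR
RRRRRBBRR
RRRRRRRRR
RYRRRRRRR
RRRRRRRRR

Answer: RBRRRBBRR
RRRRRBBRR
RRRRRBBRR
RRRRRRRRR
RYRRRRRRR
RRRRRRRRR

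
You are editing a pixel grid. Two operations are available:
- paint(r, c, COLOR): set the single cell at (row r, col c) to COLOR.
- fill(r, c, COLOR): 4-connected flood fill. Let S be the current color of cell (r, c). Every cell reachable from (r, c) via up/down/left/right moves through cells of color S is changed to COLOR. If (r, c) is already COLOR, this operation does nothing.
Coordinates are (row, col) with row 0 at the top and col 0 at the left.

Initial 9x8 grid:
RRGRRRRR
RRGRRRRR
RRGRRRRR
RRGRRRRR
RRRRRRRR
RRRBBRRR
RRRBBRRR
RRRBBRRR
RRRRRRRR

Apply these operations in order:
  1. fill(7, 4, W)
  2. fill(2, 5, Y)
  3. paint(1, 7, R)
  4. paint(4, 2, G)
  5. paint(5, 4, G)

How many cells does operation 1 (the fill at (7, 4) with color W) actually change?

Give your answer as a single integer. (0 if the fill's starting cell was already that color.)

After op 1 fill(7,4,W) [6 cells changed]:
RRGRRRRR
RRGRRRRR
RRGRRRRR
RRGRRRRR
RRRRRRRR
RRRWWRRR
RRRWWRRR
RRRWWRRR
RRRRRRRR

Answer: 6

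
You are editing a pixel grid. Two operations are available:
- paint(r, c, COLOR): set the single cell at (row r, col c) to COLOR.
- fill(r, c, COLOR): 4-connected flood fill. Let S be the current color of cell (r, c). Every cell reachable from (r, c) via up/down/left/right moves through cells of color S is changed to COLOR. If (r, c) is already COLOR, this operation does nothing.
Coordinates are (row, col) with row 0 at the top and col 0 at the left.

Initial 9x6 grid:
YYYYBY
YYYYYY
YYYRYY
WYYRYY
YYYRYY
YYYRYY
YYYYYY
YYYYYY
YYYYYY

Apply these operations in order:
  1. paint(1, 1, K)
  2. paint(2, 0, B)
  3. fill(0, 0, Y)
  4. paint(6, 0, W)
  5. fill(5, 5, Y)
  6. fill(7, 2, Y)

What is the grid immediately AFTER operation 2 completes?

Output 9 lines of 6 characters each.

Answer: YYYYBY
YKYYYY
BYYRYY
WYYRYY
YYYRYY
YYYRYY
YYYYYY
YYYYYY
YYYYYY

Derivation:
After op 1 paint(1,1,K):
YYYYBY
YKYYYY
YYYRYY
WYYRYY
YYYRYY
YYYRYY
YYYYYY
YYYYYY
YYYYYY
After op 2 paint(2,0,B):
YYYYBY
YKYYYY
BYYRYY
WYYRYY
YYYRYY
YYYRYY
YYYYYY
YYYYYY
YYYYYY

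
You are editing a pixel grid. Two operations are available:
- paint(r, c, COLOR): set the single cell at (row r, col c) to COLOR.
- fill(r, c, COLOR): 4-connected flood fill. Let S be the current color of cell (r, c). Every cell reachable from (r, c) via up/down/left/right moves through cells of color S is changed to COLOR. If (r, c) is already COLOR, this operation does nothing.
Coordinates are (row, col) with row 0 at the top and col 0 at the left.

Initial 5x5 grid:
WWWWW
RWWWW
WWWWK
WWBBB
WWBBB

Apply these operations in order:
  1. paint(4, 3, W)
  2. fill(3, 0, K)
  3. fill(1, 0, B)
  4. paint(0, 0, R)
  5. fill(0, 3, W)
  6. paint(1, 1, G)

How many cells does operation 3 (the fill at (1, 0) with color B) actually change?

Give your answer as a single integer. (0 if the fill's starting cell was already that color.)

Answer: 1

Derivation:
After op 1 paint(4,3,W):
WWWWW
RWWWW
WWWWK
WWBBB
WWBWB
After op 2 fill(3,0,K) [17 cells changed]:
KKKKK
RKKKK
KKKKK
KKBBB
KKBWB
After op 3 fill(1,0,B) [1 cells changed]:
KKKKK
BKKKK
KKKKK
KKBBB
KKBWB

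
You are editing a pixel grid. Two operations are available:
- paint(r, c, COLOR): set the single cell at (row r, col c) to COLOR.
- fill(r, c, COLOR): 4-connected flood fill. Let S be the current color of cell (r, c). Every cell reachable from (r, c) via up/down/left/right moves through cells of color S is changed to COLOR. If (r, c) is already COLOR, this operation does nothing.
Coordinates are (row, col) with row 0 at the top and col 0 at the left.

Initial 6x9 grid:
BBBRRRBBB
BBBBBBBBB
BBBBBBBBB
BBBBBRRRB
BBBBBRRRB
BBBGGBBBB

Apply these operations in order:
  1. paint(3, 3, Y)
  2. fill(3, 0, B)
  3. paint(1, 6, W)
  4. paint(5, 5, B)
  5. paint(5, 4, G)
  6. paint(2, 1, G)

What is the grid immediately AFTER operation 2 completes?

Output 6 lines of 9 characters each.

Answer: BBBRRRBBB
BBBBBBBBB
BBBBBBBBB
BBBYBRRRB
BBBBBRRRB
BBBGGBBBB

Derivation:
After op 1 paint(3,3,Y):
BBBRRRBBB
BBBBBBBBB
BBBBBBBBB
BBBYBRRRB
BBBBBRRRB
BBBGGBBBB
After op 2 fill(3,0,B) [0 cells changed]:
BBBRRRBBB
BBBBBBBBB
BBBBBBBBB
BBBYBRRRB
BBBBBRRRB
BBBGGBBBB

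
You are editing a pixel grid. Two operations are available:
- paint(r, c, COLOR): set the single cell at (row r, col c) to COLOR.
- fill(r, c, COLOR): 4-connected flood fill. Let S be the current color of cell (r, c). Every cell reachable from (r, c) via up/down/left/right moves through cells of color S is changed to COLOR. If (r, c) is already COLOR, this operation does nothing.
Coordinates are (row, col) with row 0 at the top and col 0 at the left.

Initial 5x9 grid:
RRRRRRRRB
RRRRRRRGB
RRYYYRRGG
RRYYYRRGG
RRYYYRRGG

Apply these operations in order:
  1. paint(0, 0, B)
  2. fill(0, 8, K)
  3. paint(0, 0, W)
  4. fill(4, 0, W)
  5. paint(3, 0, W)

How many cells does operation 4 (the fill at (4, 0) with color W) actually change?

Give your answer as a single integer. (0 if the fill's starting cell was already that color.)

Answer: 26

Derivation:
After op 1 paint(0,0,B):
BRRRRRRRB
RRRRRRRGB
RRYYYRRGG
RRYYYRRGG
RRYYYRRGG
After op 2 fill(0,8,K) [2 cells changed]:
BRRRRRRRK
RRRRRRRGK
RRYYYRRGG
RRYYYRRGG
RRYYYRRGG
After op 3 paint(0,0,W):
WRRRRRRRK
RRRRRRRGK
RRYYYRRGG
RRYYYRRGG
RRYYYRRGG
After op 4 fill(4,0,W) [26 cells changed]:
WWWWWWWWK
WWWWWWWGK
WWYYYWWGG
WWYYYWWGG
WWYYYWWGG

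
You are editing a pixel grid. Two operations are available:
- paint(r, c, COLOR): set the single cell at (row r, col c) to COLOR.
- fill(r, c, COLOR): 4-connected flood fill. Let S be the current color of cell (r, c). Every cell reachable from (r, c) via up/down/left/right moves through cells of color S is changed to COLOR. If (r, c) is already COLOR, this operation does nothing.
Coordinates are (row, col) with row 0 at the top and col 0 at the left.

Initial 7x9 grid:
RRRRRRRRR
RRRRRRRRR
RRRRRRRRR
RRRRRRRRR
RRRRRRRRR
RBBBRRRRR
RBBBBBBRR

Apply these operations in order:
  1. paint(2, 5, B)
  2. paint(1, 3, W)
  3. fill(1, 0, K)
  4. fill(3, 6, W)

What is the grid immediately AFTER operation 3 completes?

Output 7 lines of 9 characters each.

After op 1 paint(2,5,B):
RRRRRRRRR
RRRRRRRRR
RRRRRBRRR
RRRRRRRRR
RRRRRRRRR
RBBBRRRRR
RBBBBBBRR
After op 2 paint(1,3,W):
RRRRRRRRR
RRRWRRRRR
RRRRRBRRR
RRRRRRRRR
RRRRRRRRR
RBBBRRRRR
RBBBBBBRR
After op 3 fill(1,0,K) [52 cells changed]:
KKKKKKKKK
KKKWKKKKK
KKKKKBKKK
KKKKKKKKK
KKKKKKKKK
KBBBKKKKK
KBBBBBBKK

Answer: KKKKKKKKK
KKKWKKKKK
KKKKKBKKK
KKKKKKKKK
KKKKKKKKK
KBBBKKKKK
KBBBBBBKK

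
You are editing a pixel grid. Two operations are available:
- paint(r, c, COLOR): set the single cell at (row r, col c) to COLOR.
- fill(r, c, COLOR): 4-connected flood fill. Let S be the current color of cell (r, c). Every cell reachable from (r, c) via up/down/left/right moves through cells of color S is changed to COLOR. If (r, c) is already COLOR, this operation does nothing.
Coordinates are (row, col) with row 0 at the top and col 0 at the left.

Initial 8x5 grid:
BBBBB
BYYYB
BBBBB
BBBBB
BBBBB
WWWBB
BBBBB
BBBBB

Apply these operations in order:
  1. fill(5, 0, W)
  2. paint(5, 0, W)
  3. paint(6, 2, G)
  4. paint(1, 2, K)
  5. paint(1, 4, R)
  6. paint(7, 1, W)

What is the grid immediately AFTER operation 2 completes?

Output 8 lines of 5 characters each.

Answer: BBBBB
BYYYB
BBBBB
BBBBB
BBBBB
WWWBB
BBBBB
BBBBB

Derivation:
After op 1 fill(5,0,W) [0 cells changed]:
BBBBB
BYYYB
BBBBB
BBBBB
BBBBB
WWWBB
BBBBB
BBBBB
After op 2 paint(5,0,W):
BBBBB
BYYYB
BBBBB
BBBBB
BBBBB
WWWBB
BBBBB
BBBBB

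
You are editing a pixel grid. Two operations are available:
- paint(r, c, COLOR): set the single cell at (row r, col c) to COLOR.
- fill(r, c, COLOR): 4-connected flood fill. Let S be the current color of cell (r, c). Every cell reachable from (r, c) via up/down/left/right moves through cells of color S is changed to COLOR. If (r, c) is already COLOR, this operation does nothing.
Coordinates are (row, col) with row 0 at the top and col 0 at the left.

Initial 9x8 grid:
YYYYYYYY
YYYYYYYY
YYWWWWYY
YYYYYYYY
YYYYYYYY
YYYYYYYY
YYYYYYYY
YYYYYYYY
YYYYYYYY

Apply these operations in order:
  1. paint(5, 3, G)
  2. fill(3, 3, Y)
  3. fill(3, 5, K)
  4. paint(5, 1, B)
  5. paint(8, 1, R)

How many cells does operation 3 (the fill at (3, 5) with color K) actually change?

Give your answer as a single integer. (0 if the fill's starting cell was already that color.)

Answer: 67

Derivation:
After op 1 paint(5,3,G):
YYYYYYYY
YYYYYYYY
YYWWWWYY
YYYYYYYY
YYYYYYYY
YYYGYYYY
YYYYYYYY
YYYYYYYY
YYYYYYYY
After op 2 fill(3,3,Y) [0 cells changed]:
YYYYYYYY
YYYYYYYY
YYWWWWYY
YYYYYYYY
YYYYYYYY
YYYGYYYY
YYYYYYYY
YYYYYYYY
YYYYYYYY
After op 3 fill(3,5,K) [67 cells changed]:
KKKKKKKK
KKKKKKKK
KKWWWWKK
KKKKKKKK
KKKKKKKK
KKKGKKKK
KKKKKKKK
KKKKKKKK
KKKKKKKK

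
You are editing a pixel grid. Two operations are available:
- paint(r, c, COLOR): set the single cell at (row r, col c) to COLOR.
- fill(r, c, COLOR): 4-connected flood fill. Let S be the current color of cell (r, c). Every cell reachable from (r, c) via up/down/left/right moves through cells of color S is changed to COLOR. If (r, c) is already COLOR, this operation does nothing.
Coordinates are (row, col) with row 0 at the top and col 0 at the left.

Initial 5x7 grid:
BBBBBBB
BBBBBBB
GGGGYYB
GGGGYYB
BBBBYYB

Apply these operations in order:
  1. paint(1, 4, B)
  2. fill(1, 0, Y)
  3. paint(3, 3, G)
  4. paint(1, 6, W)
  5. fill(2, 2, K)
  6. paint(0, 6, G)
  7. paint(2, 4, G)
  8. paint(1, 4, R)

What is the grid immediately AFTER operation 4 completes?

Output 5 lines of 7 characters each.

Answer: YYYYYYY
YYYYYYW
GGGGYYY
GGGGYYY
BBBBYYY

Derivation:
After op 1 paint(1,4,B):
BBBBBBB
BBBBBBB
GGGGYYB
GGGGYYB
BBBBYYB
After op 2 fill(1,0,Y) [17 cells changed]:
YYYYYYY
YYYYYYY
GGGGYYY
GGGGYYY
BBBBYYY
After op 3 paint(3,3,G):
YYYYYYY
YYYYYYY
GGGGYYY
GGGGYYY
BBBBYYY
After op 4 paint(1,6,W):
YYYYYYY
YYYYYYW
GGGGYYY
GGGGYYY
BBBBYYY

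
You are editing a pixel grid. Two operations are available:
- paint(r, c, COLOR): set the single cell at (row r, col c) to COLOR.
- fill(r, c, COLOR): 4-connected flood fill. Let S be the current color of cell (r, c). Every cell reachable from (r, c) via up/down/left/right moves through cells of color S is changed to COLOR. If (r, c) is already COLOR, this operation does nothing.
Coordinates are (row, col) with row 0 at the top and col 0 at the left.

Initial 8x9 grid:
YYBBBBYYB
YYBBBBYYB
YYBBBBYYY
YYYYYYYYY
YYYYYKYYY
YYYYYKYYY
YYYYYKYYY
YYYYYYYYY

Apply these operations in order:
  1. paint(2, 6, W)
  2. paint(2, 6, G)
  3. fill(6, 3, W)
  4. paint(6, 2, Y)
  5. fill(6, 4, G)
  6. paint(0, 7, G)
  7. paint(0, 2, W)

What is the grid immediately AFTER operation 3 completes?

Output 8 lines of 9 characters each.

After op 1 paint(2,6,W):
YYBBBBYYB
YYBBBBYYB
YYBBBBWYY
YYYYYYYYY
YYYYYKYYY
YYYYYKYYY
YYYYYKYYY
YYYYYYYYY
After op 2 paint(2,6,G):
YYBBBBYYB
YYBBBBYYB
YYBBBBGYY
YYYYYYYYY
YYYYYKYYY
YYYYYKYYY
YYYYYKYYY
YYYYYYYYY
After op 3 fill(6,3,W) [54 cells changed]:
WWBBBBWWB
WWBBBBWWB
WWBBBBGWW
WWWWWWWWW
WWWWWKWWW
WWWWWKWWW
WWWWWKWWW
WWWWWWWWW

Answer: WWBBBBWWB
WWBBBBWWB
WWBBBBGWW
WWWWWWWWW
WWWWWKWWW
WWWWWKWWW
WWWWWKWWW
WWWWWWWWW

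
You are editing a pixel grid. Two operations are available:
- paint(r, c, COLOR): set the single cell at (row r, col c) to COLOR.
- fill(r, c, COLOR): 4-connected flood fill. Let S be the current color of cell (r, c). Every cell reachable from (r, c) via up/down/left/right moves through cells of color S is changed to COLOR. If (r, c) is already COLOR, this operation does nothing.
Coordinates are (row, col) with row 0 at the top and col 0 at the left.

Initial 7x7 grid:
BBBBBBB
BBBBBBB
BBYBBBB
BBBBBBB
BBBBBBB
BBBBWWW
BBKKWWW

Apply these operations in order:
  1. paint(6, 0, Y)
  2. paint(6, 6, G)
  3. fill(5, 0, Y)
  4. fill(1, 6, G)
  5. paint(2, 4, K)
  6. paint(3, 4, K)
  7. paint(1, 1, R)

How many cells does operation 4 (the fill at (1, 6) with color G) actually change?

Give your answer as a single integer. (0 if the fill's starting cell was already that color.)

After op 1 paint(6,0,Y):
BBBBBBB
BBBBBBB
BBYBBBB
BBBBBBB
BBBBBBB
BBBBWWW
YBKKWWW
After op 2 paint(6,6,G):
BBBBBBB
BBBBBBB
BBYBBBB
BBBBBBB
BBBBBBB
BBBBWWW
YBKKWWG
After op 3 fill(5,0,Y) [39 cells changed]:
YYYYYYY
YYYYYYY
YYYYYYY
YYYYYYY
YYYYYYY
YYYYWWW
YYKKWWG
After op 4 fill(1,6,G) [41 cells changed]:
GGGGGGG
GGGGGGG
GGGGGGG
GGGGGGG
GGGGGGG
GGGGWWW
GGKKWWG

Answer: 41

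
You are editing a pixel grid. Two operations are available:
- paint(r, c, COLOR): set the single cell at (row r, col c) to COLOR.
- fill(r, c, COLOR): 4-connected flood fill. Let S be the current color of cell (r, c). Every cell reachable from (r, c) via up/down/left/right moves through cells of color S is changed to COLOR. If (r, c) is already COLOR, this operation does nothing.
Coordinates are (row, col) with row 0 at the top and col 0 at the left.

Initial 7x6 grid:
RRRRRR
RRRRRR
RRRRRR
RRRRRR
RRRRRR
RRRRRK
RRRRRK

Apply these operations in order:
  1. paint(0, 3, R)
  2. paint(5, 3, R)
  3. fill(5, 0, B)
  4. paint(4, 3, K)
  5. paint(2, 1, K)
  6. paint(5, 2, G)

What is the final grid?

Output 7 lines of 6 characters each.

Answer: BBBBBB
BBBBBB
BKBBBB
BBBBBB
BBBKBB
BBGBBK
BBBBBK

Derivation:
After op 1 paint(0,3,R):
RRRRRR
RRRRRR
RRRRRR
RRRRRR
RRRRRR
RRRRRK
RRRRRK
After op 2 paint(5,3,R):
RRRRRR
RRRRRR
RRRRRR
RRRRRR
RRRRRR
RRRRRK
RRRRRK
After op 3 fill(5,0,B) [40 cells changed]:
BBBBBB
BBBBBB
BBBBBB
BBBBBB
BBBBBB
BBBBBK
BBBBBK
After op 4 paint(4,3,K):
BBBBBB
BBBBBB
BBBBBB
BBBBBB
BBBKBB
BBBBBK
BBBBBK
After op 5 paint(2,1,K):
BBBBBB
BBBBBB
BKBBBB
BBBBBB
BBBKBB
BBBBBK
BBBBBK
After op 6 paint(5,2,G):
BBBBBB
BBBBBB
BKBBBB
BBBBBB
BBBKBB
BBGBBK
BBBBBK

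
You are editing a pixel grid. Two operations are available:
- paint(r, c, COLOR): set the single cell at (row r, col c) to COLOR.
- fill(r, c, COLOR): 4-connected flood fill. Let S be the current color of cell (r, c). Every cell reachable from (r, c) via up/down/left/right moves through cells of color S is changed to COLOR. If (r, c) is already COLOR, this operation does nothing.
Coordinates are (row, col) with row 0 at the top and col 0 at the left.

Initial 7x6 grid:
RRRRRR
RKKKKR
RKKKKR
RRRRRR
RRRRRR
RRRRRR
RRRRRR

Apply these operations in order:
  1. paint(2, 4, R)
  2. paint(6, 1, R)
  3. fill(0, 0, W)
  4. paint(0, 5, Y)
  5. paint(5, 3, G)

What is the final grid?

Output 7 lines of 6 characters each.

Answer: WWWWWY
WKKKKW
WKKKWW
WWWWWW
WWWWWW
WWWGWW
WWWWWW

Derivation:
After op 1 paint(2,4,R):
RRRRRR
RKKKKR
RKKKRR
RRRRRR
RRRRRR
RRRRRR
RRRRRR
After op 2 paint(6,1,R):
RRRRRR
RKKKKR
RKKKRR
RRRRRR
RRRRRR
RRRRRR
RRRRRR
After op 3 fill(0,0,W) [35 cells changed]:
WWWWWW
WKKKKW
WKKKWW
WWWWWW
WWWWWW
WWWWWW
WWWWWW
After op 4 paint(0,5,Y):
WWWWWY
WKKKKW
WKKKWW
WWWWWW
WWWWWW
WWWWWW
WWWWWW
After op 5 paint(5,3,G):
WWWWWY
WKKKKW
WKKKWW
WWWWWW
WWWWWW
WWWGWW
WWWWWW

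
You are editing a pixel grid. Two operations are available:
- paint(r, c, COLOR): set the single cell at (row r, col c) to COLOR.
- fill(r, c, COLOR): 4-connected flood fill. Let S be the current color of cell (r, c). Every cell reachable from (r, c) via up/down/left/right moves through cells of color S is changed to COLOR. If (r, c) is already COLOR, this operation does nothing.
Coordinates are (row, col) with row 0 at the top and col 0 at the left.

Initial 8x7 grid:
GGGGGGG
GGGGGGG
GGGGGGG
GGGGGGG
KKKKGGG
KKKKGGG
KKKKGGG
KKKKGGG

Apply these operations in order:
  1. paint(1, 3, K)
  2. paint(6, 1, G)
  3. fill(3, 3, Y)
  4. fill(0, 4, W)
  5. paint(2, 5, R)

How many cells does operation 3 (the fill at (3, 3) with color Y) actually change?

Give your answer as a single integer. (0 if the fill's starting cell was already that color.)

Answer: 39

Derivation:
After op 1 paint(1,3,K):
GGGGGGG
GGGKGGG
GGGGGGG
GGGGGGG
KKKKGGG
KKKKGGG
KKKKGGG
KKKKGGG
After op 2 paint(6,1,G):
GGGGGGG
GGGKGGG
GGGGGGG
GGGGGGG
KKKKGGG
KKKKGGG
KGKKGGG
KKKKGGG
After op 3 fill(3,3,Y) [39 cells changed]:
YYYYYYY
YYYKYYY
YYYYYYY
YYYYYYY
KKKKYYY
KKKKYYY
KGKKYYY
KKKKYYY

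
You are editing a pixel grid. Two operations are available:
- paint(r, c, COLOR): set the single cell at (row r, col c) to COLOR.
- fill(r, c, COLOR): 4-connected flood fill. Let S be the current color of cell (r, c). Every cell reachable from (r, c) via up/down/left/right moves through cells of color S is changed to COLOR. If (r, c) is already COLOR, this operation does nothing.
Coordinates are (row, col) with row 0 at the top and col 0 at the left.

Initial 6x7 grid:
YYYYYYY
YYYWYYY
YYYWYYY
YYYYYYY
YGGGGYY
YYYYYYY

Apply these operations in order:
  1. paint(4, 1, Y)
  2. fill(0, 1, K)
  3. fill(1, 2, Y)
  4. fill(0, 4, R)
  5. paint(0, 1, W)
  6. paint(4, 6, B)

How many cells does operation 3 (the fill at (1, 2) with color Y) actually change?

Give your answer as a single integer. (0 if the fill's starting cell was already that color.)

Answer: 37

Derivation:
After op 1 paint(4,1,Y):
YYYYYYY
YYYWYYY
YYYWYYY
YYYYYYY
YYGGGYY
YYYYYYY
After op 2 fill(0,1,K) [37 cells changed]:
KKKKKKK
KKKWKKK
KKKWKKK
KKKKKKK
KKGGGKK
KKKKKKK
After op 3 fill(1,2,Y) [37 cells changed]:
YYYYYYY
YYYWYYY
YYYWYYY
YYYYYYY
YYGGGYY
YYYYYYY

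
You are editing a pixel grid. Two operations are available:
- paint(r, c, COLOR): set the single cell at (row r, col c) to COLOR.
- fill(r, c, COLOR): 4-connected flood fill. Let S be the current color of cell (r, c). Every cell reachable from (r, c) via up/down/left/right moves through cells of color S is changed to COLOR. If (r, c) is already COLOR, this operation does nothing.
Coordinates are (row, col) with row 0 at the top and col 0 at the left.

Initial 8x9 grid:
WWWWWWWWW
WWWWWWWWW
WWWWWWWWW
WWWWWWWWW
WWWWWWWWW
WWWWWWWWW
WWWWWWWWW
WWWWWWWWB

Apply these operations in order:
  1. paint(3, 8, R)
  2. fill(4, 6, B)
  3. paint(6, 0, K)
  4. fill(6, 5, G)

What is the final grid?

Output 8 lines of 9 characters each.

After op 1 paint(3,8,R):
WWWWWWWWW
WWWWWWWWW
WWWWWWWWW
WWWWWWWWR
WWWWWWWWW
WWWWWWWWW
WWWWWWWWW
WWWWWWWWB
After op 2 fill(4,6,B) [70 cells changed]:
BBBBBBBBB
BBBBBBBBB
BBBBBBBBB
BBBBBBBBR
BBBBBBBBB
BBBBBBBBB
BBBBBBBBB
BBBBBBBBB
After op 3 paint(6,0,K):
BBBBBBBBB
BBBBBBBBB
BBBBBBBBB
BBBBBBBBR
BBBBBBBBB
BBBBBBBBB
KBBBBBBBB
BBBBBBBBB
After op 4 fill(6,5,G) [70 cells changed]:
GGGGGGGGG
GGGGGGGGG
GGGGGGGGG
GGGGGGGGR
GGGGGGGGG
GGGGGGGGG
KGGGGGGGG
GGGGGGGGG

Answer: GGGGGGGGG
GGGGGGGGG
GGGGGGGGG
GGGGGGGGR
GGGGGGGGG
GGGGGGGGG
KGGGGGGGG
GGGGGGGGG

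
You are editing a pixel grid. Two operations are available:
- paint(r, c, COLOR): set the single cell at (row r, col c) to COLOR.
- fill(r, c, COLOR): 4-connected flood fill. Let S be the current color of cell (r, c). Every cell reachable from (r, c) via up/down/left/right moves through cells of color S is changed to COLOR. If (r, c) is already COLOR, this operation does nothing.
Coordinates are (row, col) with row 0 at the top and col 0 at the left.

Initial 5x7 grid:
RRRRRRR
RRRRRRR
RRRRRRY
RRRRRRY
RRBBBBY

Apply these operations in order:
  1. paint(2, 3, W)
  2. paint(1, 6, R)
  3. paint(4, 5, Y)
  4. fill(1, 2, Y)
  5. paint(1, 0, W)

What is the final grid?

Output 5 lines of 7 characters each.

Answer: YYYYYYY
WYYYYYY
YYYWYYY
YYYYYYY
YYBBBYY

Derivation:
After op 1 paint(2,3,W):
RRRRRRR
RRRRRRR
RRRWRRY
RRRRRRY
RRBBBBY
After op 2 paint(1,6,R):
RRRRRRR
RRRRRRR
RRRWRRY
RRRRRRY
RRBBBBY
After op 3 paint(4,5,Y):
RRRRRRR
RRRRRRR
RRRWRRY
RRRRRRY
RRBBBYY
After op 4 fill(1,2,Y) [27 cells changed]:
YYYYYYY
YYYYYYY
YYYWYYY
YYYYYYY
YYBBBYY
After op 5 paint(1,0,W):
YYYYYYY
WYYYYYY
YYYWYYY
YYYYYYY
YYBBBYY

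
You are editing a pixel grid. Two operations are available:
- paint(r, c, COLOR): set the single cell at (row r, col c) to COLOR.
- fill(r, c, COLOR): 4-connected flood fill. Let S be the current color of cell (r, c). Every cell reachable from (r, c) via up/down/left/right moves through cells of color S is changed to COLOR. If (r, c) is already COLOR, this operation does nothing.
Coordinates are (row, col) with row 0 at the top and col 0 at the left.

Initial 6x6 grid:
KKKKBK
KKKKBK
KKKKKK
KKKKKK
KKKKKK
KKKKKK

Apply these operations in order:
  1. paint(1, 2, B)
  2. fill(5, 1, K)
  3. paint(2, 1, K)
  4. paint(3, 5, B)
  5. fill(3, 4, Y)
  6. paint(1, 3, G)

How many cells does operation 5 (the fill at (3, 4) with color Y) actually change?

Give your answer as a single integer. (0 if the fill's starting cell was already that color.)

After op 1 paint(1,2,B):
KKKKBK
KKBKBK
KKKKKK
KKKKKK
KKKKKK
KKKKKK
After op 2 fill(5,1,K) [0 cells changed]:
KKKKBK
KKBKBK
KKKKKK
KKKKKK
KKKKKK
KKKKKK
After op 3 paint(2,1,K):
KKKKBK
KKBKBK
KKKKKK
KKKKKK
KKKKKK
KKKKKK
After op 4 paint(3,5,B):
KKKKBK
KKBKBK
KKKKKK
KKKKKB
KKKKKK
KKKKKK
After op 5 fill(3,4,Y) [32 cells changed]:
YYYYBY
YYBYBY
YYYYYY
YYYYYB
YYYYYY
YYYYYY

Answer: 32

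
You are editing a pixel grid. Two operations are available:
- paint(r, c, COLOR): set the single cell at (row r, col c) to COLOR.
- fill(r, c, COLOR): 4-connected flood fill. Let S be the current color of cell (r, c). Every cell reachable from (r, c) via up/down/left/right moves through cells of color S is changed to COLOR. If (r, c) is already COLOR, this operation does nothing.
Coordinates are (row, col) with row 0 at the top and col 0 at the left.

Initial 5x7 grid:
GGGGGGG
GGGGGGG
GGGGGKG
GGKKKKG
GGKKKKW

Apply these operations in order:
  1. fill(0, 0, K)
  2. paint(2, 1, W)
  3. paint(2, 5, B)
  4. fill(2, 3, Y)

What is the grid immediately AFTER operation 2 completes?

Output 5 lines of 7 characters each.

After op 1 fill(0,0,K) [25 cells changed]:
KKKKKKK
KKKKKKK
KKKKKKK
KKKKKKK
KKKKKKW
After op 2 paint(2,1,W):
KKKKKKK
KKKKKKK
KWKKKKK
KKKKKKK
KKKKKKW

Answer: KKKKKKK
KKKKKKK
KWKKKKK
KKKKKKK
KKKKKKW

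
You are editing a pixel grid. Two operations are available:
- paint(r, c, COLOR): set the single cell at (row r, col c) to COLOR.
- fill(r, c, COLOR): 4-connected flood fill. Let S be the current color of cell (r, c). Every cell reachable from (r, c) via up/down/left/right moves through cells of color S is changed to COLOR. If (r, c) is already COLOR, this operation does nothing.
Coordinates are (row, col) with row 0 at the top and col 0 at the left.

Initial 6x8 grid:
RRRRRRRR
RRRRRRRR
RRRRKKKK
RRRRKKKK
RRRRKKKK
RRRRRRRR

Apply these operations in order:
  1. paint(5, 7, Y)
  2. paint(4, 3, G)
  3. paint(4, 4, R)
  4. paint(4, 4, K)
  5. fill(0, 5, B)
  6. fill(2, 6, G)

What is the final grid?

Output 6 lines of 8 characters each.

After op 1 paint(5,7,Y):
RRRRRRRR
RRRRRRRR
RRRRKKKK
RRRRKKKK
RRRRKKKK
RRRRRRRY
After op 2 paint(4,3,G):
RRRRRRRR
RRRRRRRR
RRRRKKKK
RRRRKKKK
RRRGKKKK
RRRRRRRY
After op 3 paint(4,4,R):
RRRRRRRR
RRRRRRRR
RRRRKKKK
RRRRKKKK
RRRGRKKK
RRRRRRRY
After op 4 paint(4,4,K):
RRRRRRRR
RRRRRRRR
RRRRKKKK
RRRRKKKK
RRRGKKKK
RRRRRRRY
After op 5 fill(0,5,B) [34 cells changed]:
BBBBBBBB
BBBBBBBB
BBBBKKKK
BBBBKKKK
BBBGKKKK
BBBBBBBY
After op 6 fill(2,6,G) [12 cells changed]:
BBBBBBBB
BBBBBBBB
BBBBGGGG
BBBBGGGG
BBBGGGGG
BBBBBBBY

Answer: BBBBBBBB
BBBBBBBB
BBBBGGGG
BBBBGGGG
BBBGGGGG
BBBBBBBY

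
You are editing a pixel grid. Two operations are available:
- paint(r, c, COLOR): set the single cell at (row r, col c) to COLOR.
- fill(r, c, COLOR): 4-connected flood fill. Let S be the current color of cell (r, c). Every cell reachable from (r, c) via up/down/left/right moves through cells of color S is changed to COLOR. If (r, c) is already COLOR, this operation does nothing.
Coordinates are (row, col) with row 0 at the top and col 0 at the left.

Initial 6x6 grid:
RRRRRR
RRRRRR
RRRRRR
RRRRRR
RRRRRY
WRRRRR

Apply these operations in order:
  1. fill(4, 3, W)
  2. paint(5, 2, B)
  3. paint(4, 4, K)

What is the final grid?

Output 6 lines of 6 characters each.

After op 1 fill(4,3,W) [34 cells changed]:
WWWWWW
WWWWWW
WWWWWW
WWWWWW
WWWWWY
WWWWWW
After op 2 paint(5,2,B):
WWWWWW
WWWWWW
WWWWWW
WWWWWW
WWWWWY
WWBWWW
After op 3 paint(4,4,K):
WWWWWW
WWWWWW
WWWWWW
WWWWWW
WWWWKY
WWBWWW

Answer: WWWWWW
WWWWWW
WWWWWW
WWWWWW
WWWWKY
WWBWWW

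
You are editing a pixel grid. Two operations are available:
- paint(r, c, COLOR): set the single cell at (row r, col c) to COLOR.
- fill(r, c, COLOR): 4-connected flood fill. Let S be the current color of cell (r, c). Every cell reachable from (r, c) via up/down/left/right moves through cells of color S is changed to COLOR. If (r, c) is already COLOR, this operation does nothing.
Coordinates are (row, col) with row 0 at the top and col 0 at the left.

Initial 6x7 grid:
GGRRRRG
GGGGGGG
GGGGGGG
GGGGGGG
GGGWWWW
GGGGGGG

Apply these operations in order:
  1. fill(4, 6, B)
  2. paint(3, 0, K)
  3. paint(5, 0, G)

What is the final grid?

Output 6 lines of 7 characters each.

Answer: GGRRRRG
GGGGGGG
GGGGGGG
KGGGGGG
GGGBBBB
GGGGGGG

Derivation:
After op 1 fill(4,6,B) [4 cells changed]:
GGRRRRG
GGGGGGG
GGGGGGG
GGGGGGG
GGGBBBB
GGGGGGG
After op 2 paint(3,0,K):
GGRRRRG
GGGGGGG
GGGGGGG
KGGGGGG
GGGBBBB
GGGGGGG
After op 3 paint(5,0,G):
GGRRRRG
GGGGGGG
GGGGGGG
KGGGGGG
GGGBBBB
GGGGGGG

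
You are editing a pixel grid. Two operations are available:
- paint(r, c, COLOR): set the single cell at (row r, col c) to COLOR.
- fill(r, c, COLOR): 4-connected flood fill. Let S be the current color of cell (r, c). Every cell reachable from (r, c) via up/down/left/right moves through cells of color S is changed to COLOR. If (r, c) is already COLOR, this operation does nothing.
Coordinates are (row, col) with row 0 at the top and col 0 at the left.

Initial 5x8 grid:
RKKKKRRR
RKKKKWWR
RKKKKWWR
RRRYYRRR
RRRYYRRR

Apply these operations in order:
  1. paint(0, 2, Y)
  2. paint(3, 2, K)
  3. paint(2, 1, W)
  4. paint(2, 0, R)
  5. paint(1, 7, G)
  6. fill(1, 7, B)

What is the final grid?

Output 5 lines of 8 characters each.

Answer: RKYKKRRR
RKKKKWWB
RWKKKWWR
RRKYYRRR
RRRYYRRR

Derivation:
After op 1 paint(0,2,Y):
RKYKKRRR
RKKKKWWR
RKKKKWWR
RRRYYRRR
RRRYYRRR
After op 2 paint(3,2,K):
RKYKKRRR
RKKKKWWR
RKKKKWWR
RRKYYRRR
RRRYYRRR
After op 3 paint(2,1,W):
RKYKKRRR
RKKKKWWR
RWKKKWWR
RRKYYRRR
RRRYYRRR
After op 4 paint(2,0,R):
RKYKKRRR
RKKKKWWR
RWKKKWWR
RRKYYRRR
RRRYYRRR
After op 5 paint(1,7,G):
RKYKKRRR
RKKKKWWG
RWKKKWWR
RRKYYRRR
RRRYYRRR
After op 6 fill(1,7,B) [1 cells changed]:
RKYKKRRR
RKKKKWWB
RWKKKWWR
RRKYYRRR
RRRYYRRR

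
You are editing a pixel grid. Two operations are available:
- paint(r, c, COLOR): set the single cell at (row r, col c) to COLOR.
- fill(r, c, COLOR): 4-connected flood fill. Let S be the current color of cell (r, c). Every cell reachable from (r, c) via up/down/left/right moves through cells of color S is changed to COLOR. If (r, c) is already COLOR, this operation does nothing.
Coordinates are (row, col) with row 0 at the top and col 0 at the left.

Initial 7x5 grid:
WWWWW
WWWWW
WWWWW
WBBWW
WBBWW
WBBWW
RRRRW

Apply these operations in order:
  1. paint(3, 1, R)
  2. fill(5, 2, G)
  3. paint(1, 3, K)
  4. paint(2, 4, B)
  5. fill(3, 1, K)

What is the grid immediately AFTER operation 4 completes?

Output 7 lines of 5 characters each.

After op 1 paint(3,1,R):
WWWWW
WWWWW
WWWWW
WRBWW
WBBWW
WBBWW
RRRRW
After op 2 fill(5,2,G) [5 cells changed]:
WWWWW
WWWWW
WWWWW
WRGWW
WGGWW
WGGWW
RRRRW
After op 3 paint(1,3,K):
WWWWW
WWWKW
WWWWW
WRGWW
WGGWW
WGGWW
RRRRW
After op 4 paint(2,4,B):
WWWWW
WWWKW
WWWWB
WRGWW
WGGWW
WGGWW
RRRRW

Answer: WWWWW
WWWKW
WWWWB
WRGWW
WGGWW
WGGWW
RRRRW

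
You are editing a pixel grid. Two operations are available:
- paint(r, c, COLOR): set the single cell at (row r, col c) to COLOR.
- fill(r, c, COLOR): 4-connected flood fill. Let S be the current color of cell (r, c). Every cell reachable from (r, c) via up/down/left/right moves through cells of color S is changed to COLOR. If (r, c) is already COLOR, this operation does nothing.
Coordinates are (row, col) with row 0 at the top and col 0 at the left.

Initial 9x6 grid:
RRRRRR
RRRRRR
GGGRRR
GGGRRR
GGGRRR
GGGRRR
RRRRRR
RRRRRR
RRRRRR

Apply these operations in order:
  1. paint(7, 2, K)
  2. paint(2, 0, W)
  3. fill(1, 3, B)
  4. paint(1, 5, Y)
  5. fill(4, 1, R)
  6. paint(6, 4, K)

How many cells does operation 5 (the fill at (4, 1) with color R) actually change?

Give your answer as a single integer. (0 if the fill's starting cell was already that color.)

Answer: 11

Derivation:
After op 1 paint(7,2,K):
RRRRRR
RRRRRR
GGGRRR
GGGRRR
GGGRRR
GGGRRR
RRRRRR
RRKRRR
RRRRRR
After op 2 paint(2,0,W):
RRRRRR
RRRRRR
WGGRRR
GGGRRR
GGGRRR
GGGRRR
RRRRRR
RRKRRR
RRRRRR
After op 3 fill(1,3,B) [41 cells changed]:
BBBBBB
BBBBBB
WGGBBB
GGGBBB
GGGBBB
GGGBBB
BBBBBB
BBKBBB
BBBBBB
After op 4 paint(1,5,Y):
BBBBBB
BBBBBY
WGGBBB
GGGBBB
GGGBBB
GGGBBB
BBBBBB
BBKBBB
BBBBBB
After op 5 fill(4,1,R) [11 cells changed]:
BBBBBB
BBBBBY
WRRBBB
RRRBBB
RRRBBB
RRRBBB
BBBBBB
BBKBBB
BBBBBB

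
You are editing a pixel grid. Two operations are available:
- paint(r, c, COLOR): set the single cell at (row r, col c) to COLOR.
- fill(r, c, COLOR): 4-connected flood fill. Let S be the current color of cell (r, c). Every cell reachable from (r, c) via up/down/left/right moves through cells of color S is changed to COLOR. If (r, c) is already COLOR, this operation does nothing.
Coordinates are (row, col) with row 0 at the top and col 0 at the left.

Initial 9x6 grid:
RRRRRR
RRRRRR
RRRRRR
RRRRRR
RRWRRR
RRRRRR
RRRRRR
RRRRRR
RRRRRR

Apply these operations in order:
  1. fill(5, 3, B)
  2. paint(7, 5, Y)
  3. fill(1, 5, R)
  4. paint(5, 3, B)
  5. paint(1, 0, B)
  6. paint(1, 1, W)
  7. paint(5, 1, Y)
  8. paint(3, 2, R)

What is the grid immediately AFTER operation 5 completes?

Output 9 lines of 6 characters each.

Answer: RRRRRR
BRRRRR
RRRRRR
RRRRRR
RRWRRR
RRRBRR
RRRRRR
RRRRRY
RRRRRR

Derivation:
After op 1 fill(5,3,B) [53 cells changed]:
BBBBBB
BBBBBB
BBBBBB
BBBBBB
BBWBBB
BBBBBB
BBBBBB
BBBBBB
BBBBBB
After op 2 paint(7,5,Y):
BBBBBB
BBBBBB
BBBBBB
BBBBBB
BBWBBB
BBBBBB
BBBBBB
BBBBBY
BBBBBB
After op 3 fill(1,5,R) [52 cells changed]:
RRRRRR
RRRRRR
RRRRRR
RRRRRR
RRWRRR
RRRRRR
RRRRRR
RRRRRY
RRRRRR
After op 4 paint(5,3,B):
RRRRRR
RRRRRR
RRRRRR
RRRRRR
RRWRRR
RRRBRR
RRRRRR
RRRRRY
RRRRRR
After op 5 paint(1,0,B):
RRRRRR
BRRRRR
RRRRRR
RRRRRR
RRWRRR
RRRBRR
RRRRRR
RRRRRY
RRRRRR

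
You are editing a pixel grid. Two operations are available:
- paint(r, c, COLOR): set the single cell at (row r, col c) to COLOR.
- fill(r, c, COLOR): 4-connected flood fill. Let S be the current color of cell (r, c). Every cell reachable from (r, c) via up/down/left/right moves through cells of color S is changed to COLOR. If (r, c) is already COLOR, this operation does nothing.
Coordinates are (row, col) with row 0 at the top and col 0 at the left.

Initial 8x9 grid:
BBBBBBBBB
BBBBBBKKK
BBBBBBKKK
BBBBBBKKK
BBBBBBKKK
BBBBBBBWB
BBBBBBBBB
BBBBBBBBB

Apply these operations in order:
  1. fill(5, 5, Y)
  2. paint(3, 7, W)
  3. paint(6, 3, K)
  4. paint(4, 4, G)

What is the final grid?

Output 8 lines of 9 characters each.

After op 1 fill(5,5,Y) [59 cells changed]:
YYYYYYYYY
YYYYYYKKK
YYYYYYKKK
YYYYYYKKK
YYYYYYKKK
YYYYYYYWY
YYYYYYYYY
YYYYYYYYY
After op 2 paint(3,7,W):
YYYYYYYYY
YYYYYYKKK
YYYYYYKKK
YYYYYYKWK
YYYYYYKKK
YYYYYYYWY
YYYYYYYYY
YYYYYYYYY
After op 3 paint(6,3,K):
YYYYYYYYY
YYYYYYKKK
YYYYYYKKK
YYYYYYKWK
YYYYYYKKK
YYYYYYYWY
YYYKYYYYY
YYYYYYYYY
After op 4 paint(4,4,G):
YYYYYYYYY
YYYYYYKKK
YYYYYYKKK
YYYYYYKWK
YYYYGYKKK
YYYYYYYWY
YYYKYYYYY
YYYYYYYYY

Answer: YYYYYYYYY
YYYYYYKKK
YYYYYYKKK
YYYYYYKWK
YYYYGYKKK
YYYYYYYWY
YYYKYYYYY
YYYYYYYYY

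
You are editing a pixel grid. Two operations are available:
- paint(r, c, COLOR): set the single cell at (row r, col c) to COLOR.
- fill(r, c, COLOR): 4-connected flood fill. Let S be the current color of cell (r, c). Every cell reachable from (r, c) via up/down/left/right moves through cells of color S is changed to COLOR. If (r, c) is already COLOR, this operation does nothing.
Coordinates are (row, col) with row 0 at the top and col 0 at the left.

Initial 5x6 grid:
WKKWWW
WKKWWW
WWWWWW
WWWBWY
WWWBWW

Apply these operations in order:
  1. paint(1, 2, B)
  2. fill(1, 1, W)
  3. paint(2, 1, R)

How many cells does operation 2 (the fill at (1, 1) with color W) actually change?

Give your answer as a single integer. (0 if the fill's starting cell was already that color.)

After op 1 paint(1,2,B):
WKKWWW
WKBWWW
WWWWWW
WWWBWY
WWWBWW
After op 2 fill(1,1,W) [3 cells changed]:
WWWWWW
WWBWWW
WWWWWW
WWWBWY
WWWBWW

Answer: 3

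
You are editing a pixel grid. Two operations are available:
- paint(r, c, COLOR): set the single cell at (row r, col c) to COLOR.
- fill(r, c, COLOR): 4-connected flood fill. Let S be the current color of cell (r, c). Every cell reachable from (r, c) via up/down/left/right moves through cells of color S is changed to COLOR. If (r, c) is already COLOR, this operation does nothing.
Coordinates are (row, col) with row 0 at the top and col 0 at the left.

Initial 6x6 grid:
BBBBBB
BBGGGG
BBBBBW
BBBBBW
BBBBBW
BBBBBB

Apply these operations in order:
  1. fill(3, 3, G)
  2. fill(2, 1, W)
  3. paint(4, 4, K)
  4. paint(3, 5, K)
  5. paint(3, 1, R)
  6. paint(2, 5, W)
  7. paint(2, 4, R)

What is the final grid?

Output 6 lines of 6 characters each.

Answer: WWWWWW
WWWWWW
WWWWRW
WRWWWK
WWWWKW
WWWWWW

Derivation:
After op 1 fill(3,3,G) [29 cells changed]:
GGGGGG
GGGGGG
GGGGGW
GGGGGW
GGGGGW
GGGGGG
After op 2 fill(2,1,W) [33 cells changed]:
WWWWWW
WWWWWW
WWWWWW
WWWWWW
WWWWWW
WWWWWW
After op 3 paint(4,4,K):
WWWWWW
WWWWWW
WWWWWW
WWWWWW
WWWWKW
WWWWWW
After op 4 paint(3,5,K):
WWWWWW
WWWWWW
WWWWWW
WWWWWK
WWWWKW
WWWWWW
After op 5 paint(3,1,R):
WWWWWW
WWWWWW
WWWWWW
WRWWWK
WWWWKW
WWWWWW
After op 6 paint(2,5,W):
WWWWWW
WWWWWW
WWWWWW
WRWWWK
WWWWKW
WWWWWW
After op 7 paint(2,4,R):
WWWWWW
WWWWWW
WWWWRW
WRWWWK
WWWWKW
WWWWWW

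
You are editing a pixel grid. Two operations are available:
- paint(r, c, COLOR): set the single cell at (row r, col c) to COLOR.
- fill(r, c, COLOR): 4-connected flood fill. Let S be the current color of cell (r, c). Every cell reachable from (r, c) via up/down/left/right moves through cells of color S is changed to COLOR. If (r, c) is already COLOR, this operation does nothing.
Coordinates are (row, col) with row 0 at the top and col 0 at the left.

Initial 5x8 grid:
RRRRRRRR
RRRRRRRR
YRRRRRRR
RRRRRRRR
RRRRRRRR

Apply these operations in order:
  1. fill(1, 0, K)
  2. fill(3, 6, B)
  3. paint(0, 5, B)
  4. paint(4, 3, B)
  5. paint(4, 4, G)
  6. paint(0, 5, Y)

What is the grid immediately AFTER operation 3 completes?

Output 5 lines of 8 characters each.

Answer: BBBBBBBB
BBBBBBBB
YBBBBBBB
BBBBBBBB
BBBBBBBB

Derivation:
After op 1 fill(1,0,K) [39 cells changed]:
KKKKKKKK
KKKKKKKK
YKKKKKKK
KKKKKKKK
KKKKKKKK
After op 2 fill(3,6,B) [39 cells changed]:
BBBBBBBB
BBBBBBBB
YBBBBBBB
BBBBBBBB
BBBBBBBB
After op 3 paint(0,5,B):
BBBBBBBB
BBBBBBBB
YBBBBBBB
BBBBBBBB
BBBBBBBB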